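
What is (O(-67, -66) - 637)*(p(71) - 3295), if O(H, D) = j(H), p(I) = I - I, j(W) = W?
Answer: 2319680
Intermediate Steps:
p(I) = 0
O(H, D) = H
(O(-67, -66) - 637)*(p(71) - 3295) = (-67 - 637)*(0 - 3295) = -704*(-3295) = 2319680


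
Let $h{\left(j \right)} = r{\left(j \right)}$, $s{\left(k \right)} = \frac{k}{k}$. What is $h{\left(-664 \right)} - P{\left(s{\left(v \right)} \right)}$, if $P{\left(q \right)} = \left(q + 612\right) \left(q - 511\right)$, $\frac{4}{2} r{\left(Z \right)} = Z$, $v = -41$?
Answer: $312298$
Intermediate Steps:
$s{\left(k \right)} = 1$
$r{\left(Z \right)} = \frac{Z}{2}$
$h{\left(j \right)} = \frac{j}{2}$
$P{\left(q \right)} = \left(-511 + q\right) \left(612 + q\right)$ ($P{\left(q \right)} = \left(612 + q\right) \left(-511 + q\right) = \left(-511 + q\right) \left(612 + q\right)$)
$h{\left(-664 \right)} - P{\left(s{\left(v \right)} \right)} = \frac{1}{2} \left(-664\right) - \left(-312732 + 1^{2} + 101 \cdot 1\right) = -332 - \left(-312732 + 1 + 101\right) = -332 - -312630 = -332 + 312630 = 312298$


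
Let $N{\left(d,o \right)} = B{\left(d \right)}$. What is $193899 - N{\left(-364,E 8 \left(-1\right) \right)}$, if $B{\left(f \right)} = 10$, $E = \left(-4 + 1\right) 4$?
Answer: $193889$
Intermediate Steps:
$E = -12$ ($E = \left(-3\right) 4 = -12$)
$N{\left(d,o \right)} = 10$
$193899 - N{\left(-364,E 8 \left(-1\right) \right)} = 193899 - 10 = 193889$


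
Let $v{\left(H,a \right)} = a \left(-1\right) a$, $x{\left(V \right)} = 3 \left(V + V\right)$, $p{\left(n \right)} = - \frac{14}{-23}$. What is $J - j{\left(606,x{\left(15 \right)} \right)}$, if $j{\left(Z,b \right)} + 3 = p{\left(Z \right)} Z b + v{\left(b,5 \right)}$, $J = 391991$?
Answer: $\frac{8252877}{23} \approx 3.5882 \cdot 10^{5}$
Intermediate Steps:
$p{\left(n \right)} = \frac{14}{23}$ ($p{\left(n \right)} = \left(-14\right) \left(- \frac{1}{23}\right) = \frac{14}{23}$)
$x{\left(V \right)} = 6 V$ ($x{\left(V \right)} = 3 \cdot 2 V = 6 V$)
$v{\left(H,a \right)} = - a^{2}$ ($v{\left(H,a \right)} = - a a = - a^{2}$)
$j{\left(Z,b \right)} = -28 + \frac{14 Z b}{23}$ ($j{\left(Z,b \right)} = -3 + \left(\frac{14 Z}{23} b - 5^{2}\right) = -3 + \left(\frac{14 Z b}{23} - 25\right) = -3 + \left(-25 + \frac{14 Z b}{23}\right) = -28 + \frac{14 Z b}{23}$)
$J - j{\left(606,x{\left(15 \right)} \right)} = 391991 - \left(-28 + \frac{14}{23} \cdot 606 \cdot 6 \cdot 15\right) = 391991 - \left(-28 + \frac{14}{23} \cdot 606 \cdot 90\right) = 391991 - \left(-28 + \frac{763560}{23}\right) = 391991 - \frac{762916}{23} = \frac{8252877}{23}$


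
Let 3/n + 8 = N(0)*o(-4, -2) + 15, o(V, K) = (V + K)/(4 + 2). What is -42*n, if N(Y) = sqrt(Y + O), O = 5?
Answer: -441/22 - 63*sqrt(5)/22 ≈ -26.449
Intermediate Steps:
o(V, K) = K/6 + V/6 (o(V, K) = (K + V)/6 = (K + V)*(1/6) = K/6 + V/6)
N(Y) = sqrt(5 + Y) (N(Y) = sqrt(Y + 5) = sqrt(5 + Y))
n = 3/(7 - sqrt(5)) (n = 3/(-8 + (sqrt(5 + 0)*((1/6)*(-2) + (1/6)*(-4)) + 15)) = 3/(-8 + (sqrt(5)*(-1/3 - 2/3) + 15)) = 3/(-8 + (sqrt(5)*(-1) + 15)) = 3/(-8 + (-sqrt(5) + 15)) = 3/(-8 + (15 - sqrt(5))) = 3/(7 - sqrt(5)) ≈ 0.62973)
-42*n = -42*(21/44 + 3*sqrt(5)/44) = -441/22 - 63*sqrt(5)/22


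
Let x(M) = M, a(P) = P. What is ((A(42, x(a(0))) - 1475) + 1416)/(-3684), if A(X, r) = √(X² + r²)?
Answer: 17/3684 ≈ 0.0046145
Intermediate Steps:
((A(42, x(a(0))) - 1475) + 1416)/(-3684) = ((√(42² + 0²) - 1475) + 1416)/(-3684) = ((√(1764 + 0) - 1475) + 1416)*(-1/3684) = ((√1764 - 1475) + 1416)*(-1/3684) = ((42 - 1475) + 1416)*(-1/3684) = (-1433 + 1416)*(-1/3684) = -17*(-1/3684) = 17/3684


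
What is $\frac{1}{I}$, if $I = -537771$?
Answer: $- \frac{1}{537771} \approx -1.8595 \cdot 10^{-6}$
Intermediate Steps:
$\frac{1}{I} = \frac{1}{-537771} = - \frac{1}{537771}$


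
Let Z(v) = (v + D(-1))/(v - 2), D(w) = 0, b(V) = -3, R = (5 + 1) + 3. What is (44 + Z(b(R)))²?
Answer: 49729/25 ≈ 1989.2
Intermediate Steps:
R = 9 (R = 6 + 3 = 9)
Z(v) = v/(-2 + v) (Z(v) = (v + 0)/(v - 2) = v/(-2 + v))
(44 + Z(b(R)))² = (44 - 3/(-2 - 3))² = (44 - 3/(-5))² = (44 - 3*(-⅕))² = (44 + ⅗)² = (223/5)² = 49729/25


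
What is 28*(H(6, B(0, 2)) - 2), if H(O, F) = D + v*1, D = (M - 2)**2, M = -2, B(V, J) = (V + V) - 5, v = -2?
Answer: 336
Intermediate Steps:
B(V, J) = -5 + 2*V (B(V, J) = 2*V - 5 = -5 + 2*V)
D = 16 (D = (-2 - 2)**2 = (-4)**2 = 16)
H(O, F) = 14 (H(O, F) = 16 - 2*1 = 16 - 2 = 14)
28*(H(6, B(0, 2)) - 2) = 28*(14 - 2) = 28*12 = 336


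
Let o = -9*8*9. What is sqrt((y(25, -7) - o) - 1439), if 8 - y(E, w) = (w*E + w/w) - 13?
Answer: 2*I*sqrt(149) ≈ 24.413*I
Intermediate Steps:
y(E, w) = 20 - E*w (y(E, w) = 8 - ((w*E + w/w) - 13) = 8 - ((E*w + 1) - 13) = 8 - ((1 + E*w) - 13) = 8 - (-12 + E*w) = 8 + (12 - E*w) = 20 - E*w)
o = -648 (o = -72*9 = -648)
sqrt((y(25, -7) - o) - 1439) = sqrt(((20 - 1*25*(-7)) - 1*(-648)) - 1439) = sqrt(((20 + 175) + 648) - 1439) = sqrt((195 + 648) - 1439) = sqrt(843 - 1439) = sqrt(-596) = 2*I*sqrt(149)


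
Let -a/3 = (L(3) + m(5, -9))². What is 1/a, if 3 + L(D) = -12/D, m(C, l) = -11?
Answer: -1/972 ≈ -0.0010288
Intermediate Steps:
L(D) = -3 - 12/D
a = -972 (a = -3*((-3 - 12/3) - 11)² = -3*((-3 - 12*⅓) - 11)² = -3*((-3 - 4) - 11)² = -3*(-7 - 11)² = -3*(-18)² = -3*324 = -972)
1/a = 1/(-972) = -1/972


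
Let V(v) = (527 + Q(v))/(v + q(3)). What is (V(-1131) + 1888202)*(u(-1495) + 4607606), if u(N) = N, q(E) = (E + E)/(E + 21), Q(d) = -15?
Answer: 39337733741639378/4523 ≈ 8.6973e+12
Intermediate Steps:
q(E) = 2*E/(21 + E) (q(E) = (2*E)/(21 + E) = 2*E/(21 + E))
V(v) = 512/(¼ + v) (V(v) = (527 - 15)/(v + 2*3/(21 + 3)) = 512/(v + 2*3/24) = 512/(v + 2*3*(1/24)) = 512/(v + ¼) = 512/(¼ + v))
(V(-1131) + 1888202)*(u(-1495) + 4607606) = (2048/(1 + 4*(-1131)) + 1888202)*(-1495 + 4607606) = (2048/(1 - 4524) + 1888202)*4606111 = (2048/(-4523) + 1888202)*4606111 = (2048*(-1/4523) + 1888202)*4606111 = (-2048/4523 + 1888202)*4606111 = (8540335598/4523)*4606111 = 39337733741639378/4523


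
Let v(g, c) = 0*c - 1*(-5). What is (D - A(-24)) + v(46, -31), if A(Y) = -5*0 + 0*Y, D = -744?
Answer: -739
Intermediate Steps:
v(g, c) = 5 (v(g, c) = 0 + 5 = 5)
A(Y) = 0 (A(Y) = 0 + 0 = 0)
(D - A(-24)) + v(46, -31) = (-744 - 1*0) + 5 = (-744 + 0) + 5 = -744 + 5 = -739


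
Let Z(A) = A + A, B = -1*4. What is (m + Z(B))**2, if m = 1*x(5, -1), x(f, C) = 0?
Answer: 64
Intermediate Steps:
B = -4
Z(A) = 2*A
m = 0 (m = 1*0 = 0)
(m + Z(B))**2 = (0 + 2*(-4))**2 = (0 - 8)**2 = (-8)**2 = 64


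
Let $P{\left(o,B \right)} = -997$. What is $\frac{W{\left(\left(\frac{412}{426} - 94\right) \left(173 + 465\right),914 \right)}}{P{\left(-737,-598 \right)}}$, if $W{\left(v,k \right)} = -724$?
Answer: $\frac{724}{997} \approx 0.72618$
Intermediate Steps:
$\frac{W{\left(\left(\frac{412}{426} - 94\right) \left(173 + 465\right),914 \right)}}{P{\left(-737,-598 \right)}} = - \frac{724}{-997} = \left(-724\right) \left(- \frac{1}{997}\right) = \frac{724}{997}$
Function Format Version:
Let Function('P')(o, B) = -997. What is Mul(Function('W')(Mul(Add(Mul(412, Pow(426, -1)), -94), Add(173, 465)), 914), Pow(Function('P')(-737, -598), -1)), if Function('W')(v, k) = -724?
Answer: Rational(724, 997) ≈ 0.72618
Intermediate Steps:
Mul(Function('W')(Mul(Add(Mul(412, Pow(426, -1)), -94), Add(173, 465)), 914), Pow(Function('P')(-737, -598), -1)) = Mul(-724, Pow(-997, -1)) = Mul(-724, Rational(-1, 997)) = Rational(724, 997)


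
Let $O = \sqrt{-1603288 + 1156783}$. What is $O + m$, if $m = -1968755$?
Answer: $-1968755 + 17 i \sqrt{1545} \approx -1.9688 \cdot 10^{6} + 668.21 i$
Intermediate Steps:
$O = 17 i \sqrt{1545}$ ($O = \sqrt{-446505} = 17 i \sqrt{1545} \approx 668.21 i$)
$O + m = 17 i \sqrt{1545} - 1968755 = -1968755 + 17 i \sqrt{1545}$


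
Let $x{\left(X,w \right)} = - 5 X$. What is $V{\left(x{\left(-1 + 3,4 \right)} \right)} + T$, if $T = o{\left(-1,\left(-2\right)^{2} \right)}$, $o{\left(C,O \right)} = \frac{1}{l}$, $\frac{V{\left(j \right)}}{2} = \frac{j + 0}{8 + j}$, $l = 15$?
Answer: $\frac{151}{15} \approx 10.067$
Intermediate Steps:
$V{\left(j \right)} = \frac{2 j}{8 + j}$ ($V{\left(j \right)} = 2 \frac{j + 0}{8 + j} = 2 \frac{j}{8 + j} = \frac{2 j}{8 + j}$)
$o{\left(C,O \right)} = \frac{1}{15}$
$T = \frac{1}{15} \approx 0.066667$
$V{\left(x{\left(-1 + 3,4 \right)} \right)} + T = \frac{2 \left(- 5 \left(-1 + 3\right)\right)}{8 - 5 \left(-1 + 3\right)} + \frac{1}{15} = \frac{2 \left(\left(-5\right) 2\right)}{8 - 10} + \frac{1}{15} = 2 \left(-10\right) \frac{1}{8 - 10} + \frac{1}{15} = 2 \left(-10\right) \frac{1}{-2} + \frac{1}{15} = 2 \left(-10\right) \left(- \frac{1}{2}\right) + \frac{1}{15} = 10 + \frac{1}{15} = \frac{151}{15}$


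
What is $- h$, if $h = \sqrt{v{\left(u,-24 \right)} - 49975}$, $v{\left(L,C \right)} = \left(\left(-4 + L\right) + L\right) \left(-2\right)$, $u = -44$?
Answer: $- i \sqrt{49791} \approx - 223.14 i$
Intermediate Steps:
$v{\left(L,C \right)} = 8 - 4 L$ ($v{\left(L,C \right)} = \left(-4 + 2 L\right) \left(-2\right) = 8 - 4 L$)
$h = i \sqrt{49791}$ ($h = \sqrt{\left(8 - -176\right) - 49975} = \sqrt{\left(8 + 176\right) - 49975} = \sqrt{184 - 49975} = \sqrt{-49791} = i \sqrt{49791} \approx 223.14 i$)
$- h = - i \sqrt{49791}$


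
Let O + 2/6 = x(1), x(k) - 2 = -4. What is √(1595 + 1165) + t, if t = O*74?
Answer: -518/3 + 2*√690 ≈ -120.13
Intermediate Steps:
x(k) = -2 (x(k) = 2 - 4 = -2)
O = -7/3 (O = -⅓ - 2 = -7/3 ≈ -2.3333)
t = -518/3 (t = -7/3*74 = -518/3 ≈ -172.67)
√(1595 + 1165) + t = √(1595 + 1165) - 518/3 = √2760 - 518/3 = 2*√690 - 518/3 = -518/3 + 2*√690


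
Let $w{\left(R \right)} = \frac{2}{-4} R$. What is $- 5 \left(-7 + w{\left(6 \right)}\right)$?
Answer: $50$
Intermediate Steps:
$w{\left(R \right)} = - \frac{R}{2}$ ($w{\left(R \right)} = 2 \left(- \frac{1}{4}\right) R = - \frac{R}{2}$)
$- 5 \left(-7 + w{\left(6 \right)}\right) = - 5 \left(-7 - 3\right) = \left(-5\right) \left(-10\right) = 50$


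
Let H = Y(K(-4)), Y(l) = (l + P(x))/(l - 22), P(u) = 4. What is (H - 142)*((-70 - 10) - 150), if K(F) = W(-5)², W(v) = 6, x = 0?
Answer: 224020/7 ≈ 32003.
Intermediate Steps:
K(F) = 36 (K(F) = 6² = 36)
Y(l) = (4 + l)/(-22 + l) (Y(l) = (l + 4)/(l - 22) = (4 + l)/(-22 + l))
H = 20/7 (H = (4 + 36)/(-22 + 36) = 40/14 = (1/14)*40 = 20/7 ≈ 2.8571)
(H - 142)*((-70 - 10) - 150) = (20/7 - 142)*((-70 - 10) - 150) = -974*(-80 - 150)/7 = -974/7*(-230) = 224020/7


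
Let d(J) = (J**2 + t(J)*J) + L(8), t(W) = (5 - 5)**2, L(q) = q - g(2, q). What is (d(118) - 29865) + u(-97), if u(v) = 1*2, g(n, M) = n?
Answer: -15933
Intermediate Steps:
u(v) = 2
L(q) = -2 + q (L(q) = q - 1*2 = q - 2 = -2 + q)
t(W) = 0 (t(W) = 0**2 = 0)
d(J) = 6 + J**2 (d(J) = (J**2 + 0*J) + (-2 + 8) = (J**2 + 0) + 6 = J**2 + 6 = 6 + J**2)
(d(118) - 29865) + u(-97) = ((6 + 118**2) - 29865) + 2 = ((6 + 13924) - 29865) + 2 = (13930 - 29865) + 2 = -15935 + 2 = -15933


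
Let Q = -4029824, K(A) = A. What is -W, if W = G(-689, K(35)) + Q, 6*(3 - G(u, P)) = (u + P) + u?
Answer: 24177583/6 ≈ 4.0296e+6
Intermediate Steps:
G(u, P) = 3 - u/3 - P/6 (G(u, P) = 3 - ((u + P) + u)/6 = 3 - ((P + u) + u)/6 = 3 - (P + 2*u)/6 = 3 + (-u/3 - P/6) = 3 - u/3 - P/6)
W = -24177583/6 (W = (3 - 1/3*(-689) - 1/6*35) - 4029824 = (3 + 689/3 - 35/6) - 4029824 = 1361/6 - 4029824 = -24177583/6 ≈ -4.0296e+6)
-W = -1*(-24177583/6) = 24177583/6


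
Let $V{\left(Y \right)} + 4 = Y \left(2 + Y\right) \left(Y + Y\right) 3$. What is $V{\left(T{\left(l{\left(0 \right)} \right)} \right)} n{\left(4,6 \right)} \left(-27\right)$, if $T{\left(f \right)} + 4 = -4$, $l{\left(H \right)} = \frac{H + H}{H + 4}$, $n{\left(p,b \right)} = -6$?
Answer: $-373896$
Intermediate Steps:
$l{\left(H \right)} = \frac{2 H}{4 + H}$
$T{\left(f \right)} = -8$ ($T{\left(f \right)} = -4 - 4 = -8$)
$V{\left(Y \right)} = -4 + 6 Y^{2} \left(2 + Y\right)$ ($V{\left(Y \right)} = -4 + Y \left(2 + Y\right) \left(Y + Y\right) 3 = -4 + Y \left(2 + Y\right) 2 Y 3 = -4 + Y 2 Y \left(2 + Y\right) 3 = -4 + 2 Y^{2} \left(2 + Y\right) 3 = -4 + 6 Y^{2} \left(2 + Y\right)$)
$V{\left(T{\left(l{\left(0 \right)} \right)} \right)} n{\left(4,6 \right)} \left(-27\right) = \left(-4 + 6 \left(-8\right)^{3} + 12 \left(-8\right)^{2}\right) \left(-6\right) \left(-27\right) = \left(-4 + 6 \left(-512\right) + 12 \cdot 64\right) \left(-6\right) \left(-27\right) = \left(-4 - 3072 + 768\right) \left(-6\right) \left(-27\right) = \left(-2308\right) \left(-6\right) \left(-27\right) = 13848 \left(-27\right) = -373896$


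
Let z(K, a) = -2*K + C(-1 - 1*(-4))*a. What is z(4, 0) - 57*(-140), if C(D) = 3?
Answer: 7972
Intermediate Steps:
z(K, a) = -2*K + 3*a
z(4, 0) - 57*(-140) = (-2*4 + 3*0) - 57*(-140) = (-8 + 0) + 7980 = -8 + 7980 = 7972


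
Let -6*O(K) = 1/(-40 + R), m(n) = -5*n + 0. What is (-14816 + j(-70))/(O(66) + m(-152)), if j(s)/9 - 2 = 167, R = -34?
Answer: -5902980/337441 ≈ -17.493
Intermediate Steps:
j(s) = 1521 (j(s) = 18 + 9*167 = 18 + 1503 = 1521)
m(n) = -5*n
O(K) = 1/444 (O(K) = -1/(6*(-40 - 34)) = -1/6/(-74) = -1/6*(-1/74) = 1/444)
(-14816 + j(-70))/(O(66) + m(-152)) = (-14816 + 1521)/(1/444 - 5*(-152)) = -13295/(1/444 + 760) = -13295/337441/444 = -13295*444/337441 = -5902980/337441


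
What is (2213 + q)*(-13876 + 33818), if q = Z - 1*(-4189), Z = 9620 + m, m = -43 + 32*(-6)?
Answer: 314824354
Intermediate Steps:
m = -235 (m = -43 - 192 = -235)
Z = 9385 (Z = 9620 - 235 = 9385)
q = 13574 (q = 9385 - 1*(-4189) = 9385 + 4189 = 13574)
(2213 + q)*(-13876 + 33818) = (2213 + 13574)*(-13876 + 33818) = 15787*19942 = 314824354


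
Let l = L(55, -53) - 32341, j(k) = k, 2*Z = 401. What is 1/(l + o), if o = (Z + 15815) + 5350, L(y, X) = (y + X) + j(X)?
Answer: -2/22053 ≈ -9.0691e-5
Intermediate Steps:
Z = 401/2 (Z = (1/2)*401 = 401/2 ≈ 200.50)
L(y, X) = y + 2*X (L(y, X) = (y + X) + X = (X + y) + X = y + 2*X)
o = 42731/2 (o = (401/2 + 15815) + 5350 = 32031/2 + 5350 = 42731/2 ≈ 21366.)
l = -32392 (l = (55 + 2*(-53)) - 32341 = (55 - 106) - 32341 = -51 - 32341 = -32392)
1/(l + o) = 1/(-32392 + 42731/2) = 1/(-22053/2) = -2/22053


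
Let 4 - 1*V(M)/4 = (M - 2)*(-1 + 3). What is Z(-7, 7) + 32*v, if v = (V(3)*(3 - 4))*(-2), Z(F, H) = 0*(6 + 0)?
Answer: 512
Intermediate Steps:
V(M) = 32 - 8*M (V(M) = 16 - 4*(M - 2)*(-1 + 3) = 16 - 4*(-2 + M)*2 = 16 - 4*(-4 + 2*M) = 16 + (16 - 8*M) = 32 - 8*M)
Z(F, H) = 0 (Z(F, H) = 0*6 = 0)
v = 16 (v = ((32 - 8*3)*(3 - 4))*(-2) = ((32 - 24)*(-1))*(-2) = (8*(-1))*(-2) = -8*(-2) = 16)
Z(-7, 7) + 32*v = 0 + 32*16 = 0 + 512 = 512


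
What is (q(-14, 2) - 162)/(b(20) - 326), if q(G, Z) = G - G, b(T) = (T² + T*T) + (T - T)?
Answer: -27/79 ≈ -0.34177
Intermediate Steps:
b(T) = 2*T² (b(T) = (T² + T²) + 0 = 2*T² + 0 = 2*T²)
q(G, Z) = 0
(q(-14, 2) - 162)/(b(20) - 326) = (0 - 162)/(2*20² - 326) = -162/(2*400 - 326) = -162/(800 - 326) = -162/474 = -162*1/474 = -27/79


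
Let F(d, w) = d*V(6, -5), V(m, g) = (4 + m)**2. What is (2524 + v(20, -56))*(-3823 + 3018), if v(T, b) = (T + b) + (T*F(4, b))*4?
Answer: -27762840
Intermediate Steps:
F(d, w) = 100*d (F(d, w) = d*(4 + 6)**2 = d*10**2 = d*100 = 100*d)
v(T, b) = b + 1601*T (v(T, b) = (T + b) + (T*(100*4))*4 = (T + b) + (T*400)*4 = (T + b) + (400*T)*4 = (T + b) + 1600*T = b + 1601*T)
(2524 + v(20, -56))*(-3823 + 3018) = (2524 + (-56 + 1601*20))*(-3823 + 3018) = (2524 + (-56 + 32020))*(-805) = (2524 + 31964)*(-805) = 34488*(-805) = -27762840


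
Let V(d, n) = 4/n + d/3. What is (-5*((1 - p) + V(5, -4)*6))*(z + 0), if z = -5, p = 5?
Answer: 0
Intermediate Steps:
V(d, n) = 4/n + d/3 (V(d, n) = 4/n + d*(⅓) = 4/n + d/3)
(-5*((1 - p) + V(5, -4)*6))*(z + 0) = (-5*((1 - 1*5) + (4/(-4) + (⅓)*5)*6))*(-5 + 0) = -5*((1 - 5) + (4*(-¼) + 5/3)*6)*(-5) = -5*(-4 + (-1 + 5/3)*6)*(-5) = -5*(-4 + (⅔)*6)*(-5) = -5*(-4 + 4)*(-5) = -5*0*(-5) = 0*(-5) = 0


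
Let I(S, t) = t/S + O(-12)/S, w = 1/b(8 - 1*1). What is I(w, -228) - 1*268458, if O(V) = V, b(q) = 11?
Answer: -271098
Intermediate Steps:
w = 1/11 ≈ 0.090909
I(S, t) = -12/S + t/S (I(S, t) = t/S - 12/S = -12/S + t/S)
I(w, -228) - 1*268458 = (-12 - 228)/(1/11) - 1*268458 = 11*(-240) - 268458 = -2640 - 268458 = -271098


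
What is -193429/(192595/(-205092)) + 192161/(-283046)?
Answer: 11228607397257733/54513244370 ≈ 2.0598e+5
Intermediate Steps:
-193429/(192595/(-205092)) + 192161/(-283046) = -193429/(192595*(-1/205092)) + 192161*(-1/283046) = -193429/(-192595/205092) - 192161/283046 = -193429*(-205092/192595) - 192161/283046 = 39670740468/192595 - 192161/283046 = 11228607397257733/54513244370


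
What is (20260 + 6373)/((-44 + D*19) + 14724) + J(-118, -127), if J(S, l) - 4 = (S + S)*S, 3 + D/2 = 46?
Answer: 454404161/16314 ≈ 27854.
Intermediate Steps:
D = 86 (D = -6 + 2*46 = -6 + 92 = 86)
J(S, l) = 4 + 2*S² (J(S, l) = 4 + (S + S)*S = 4 + (2*S)*S = 4 + 2*S²)
(20260 + 6373)/((-44 + D*19) + 14724) + J(-118, -127) = (20260 + 6373)/((-44 + 86*19) + 14724) + (4 + 2*(-118)²) = 26633/((-44 + 1634) + 14724) + (4 + 2*13924) = 26633/(1590 + 14724) + (4 + 27848) = 26633/16314 + 27852 = 454404161/16314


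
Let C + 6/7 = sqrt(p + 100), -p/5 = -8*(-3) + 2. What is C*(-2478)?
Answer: 2124 - 2478*I*sqrt(30) ≈ 2124.0 - 13573.0*I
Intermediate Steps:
p = -130 (p = -5*(-8*(-3) + 2) = -5*(24 + 2) = -5*26 = -130)
C = -6/7 + I*sqrt(30) (C = -6/7 + sqrt(-130 + 100) = -6/7 + sqrt(-30) = -6/7 + I*sqrt(30) ≈ -0.85714 + 5.4772*I)
C*(-2478) = (-6/7 + I*sqrt(30))*(-2478) = 2124 - 2478*I*sqrt(30)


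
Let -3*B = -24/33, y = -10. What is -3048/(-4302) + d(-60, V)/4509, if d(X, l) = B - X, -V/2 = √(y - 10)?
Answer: 25671424/35562483 ≈ 0.72187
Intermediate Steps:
B = 8/33 (B = -(-8)/33 = -⅓*(-8/11) = 8/33 ≈ 0.24242)
V = -4*I*√5 (V = -2*√(-10 - 10) = -4*I*√5 ≈ -8.9443*I)
d(X, l) = 8/33 - X
-3048/(-4302) + d(-60, V)/4509 = -3048/(-4302) + (8/33 - 1*(-60))/4509 = -3048*(-1/4302) + (8/33 + 60)*(1/4509) = 508/717 + (1988/33)*(1/4509) = 508/717 + 1988/148797 = 25671424/35562483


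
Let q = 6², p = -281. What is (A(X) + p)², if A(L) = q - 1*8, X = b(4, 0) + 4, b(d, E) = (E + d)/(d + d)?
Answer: 64009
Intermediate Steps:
b(d, E) = (E + d)/(2*d) (b(d, E) = (E + d)/((2*d)) = (E + d)*(1/(2*d)) = (E + d)/(2*d))
q = 36
X = 9/2 (X = (½)*(0 + 4)/4 + 4 = (½)*(¼)*4 + 4 = ½ + 4 = 9/2 ≈ 4.5000)
A(L) = 28 (A(L) = 36 - 1*8 = 36 - 8 = 28)
(A(X) + p)² = (28 - 281)² = (-253)² = 64009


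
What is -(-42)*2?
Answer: 84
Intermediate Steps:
-(-42)*2 = -21*(-4) = 84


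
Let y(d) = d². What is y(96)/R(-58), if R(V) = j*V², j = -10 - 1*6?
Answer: -144/841 ≈ -0.17122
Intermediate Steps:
j = -16 (j = -10 - 6 = -16)
R(V) = -16*V²
y(96)/R(-58) = 96²/((-16*(-58)²)) = 9216/((-16*3364)) = 9216/(-53824) = 9216*(-1/53824) = -144/841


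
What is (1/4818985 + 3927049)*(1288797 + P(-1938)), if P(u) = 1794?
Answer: 24423647705216272206/4818985 ≈ 5.0682e+12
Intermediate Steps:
(1/4818985 + 3927049)*(1288797 + P(-1938)) = (1/4818985 + 3927049)*(1288797 + 1794) = (1/4818985 + 3927049)*1290591 = (18924390225266/4818985)*1290591 = 24423647705216272206/4818985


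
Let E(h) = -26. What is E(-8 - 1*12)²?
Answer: 676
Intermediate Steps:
E(-8 - 1*12)² = (-26)² = 676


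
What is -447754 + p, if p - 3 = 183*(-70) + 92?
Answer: -460469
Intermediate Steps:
p = -12715 (p = 3 + (183*(-70) + 92) = 3 + (-12810 + 92) = 3 - 12718 = -12715)
-447754 + p = -447754 - 12715 = -460469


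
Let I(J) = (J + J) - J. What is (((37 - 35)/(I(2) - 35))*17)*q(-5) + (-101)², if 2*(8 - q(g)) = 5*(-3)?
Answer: 336106/33 ≈ 10185.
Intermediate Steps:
I(J) = J (I(J) = 2*J - J = J)
q(g) = 31/2 (q(g) = 8 - 5*(-3)/2 = 8 - ½*(-15) = 8 + 15/2 = 31/2)
(((37 - 35)/(I(2) - 35))*17)*q(-5) + (-101)² = (((37 - 35)/(2 - 35))*17)*(31/2) + (-101)² = ((2/(-33))*17)*(31/2) + 10201 = ((2*(-1/33))*17)*(31/2) + 10201 = -2/33*17*(31/2) + 10201 = -34/33*31/2 + 10201 = -527/33 + 10201 = 336106/33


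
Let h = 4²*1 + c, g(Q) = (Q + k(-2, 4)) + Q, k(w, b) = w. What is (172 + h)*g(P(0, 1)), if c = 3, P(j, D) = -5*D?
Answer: -2292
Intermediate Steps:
g(Q) = -2 + 2*Q (g(Q) = (Q - 2) + Q = (-2 + Q) + Q = -2 + 2*Q)
h = 19 (h = 4²*1 + 3 = 16*1 + 3 = 16 + 3 = 19)
(172 + h)*g(P(0, 1)) = (172 + 19)*(-2 + 2*(-5*1)) = 191*(-2 + 2*(-5)) = 191*(-2 - 10) = 191*(-12) = -2292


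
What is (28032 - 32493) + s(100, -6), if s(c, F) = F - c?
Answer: -4567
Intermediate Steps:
(28032 - 32493) + s(100, -6) = (28032 - 32493) + (-6 - 1*100) = -4461 + (-6 - 100) = -4461 - 106 = -4567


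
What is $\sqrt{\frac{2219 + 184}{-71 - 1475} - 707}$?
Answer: $\frac{5 i \sqrt{67741082}}{1546} \approx 26.619 i$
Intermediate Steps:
$\sqrt{\frac{2219 + 184}{-71 - 1475} - 707} = \sqrt{\frac{2403}{-1546} - 707} = \sqrt{2403 \left(- \frac{1}{1546}\right) - 707} = \sqrt{- \frac{2403}{1546} - 707} = \sqrt{- \frac{1095425}{1546}} = \frac{5 i \sqrt{67741082}}{1546}$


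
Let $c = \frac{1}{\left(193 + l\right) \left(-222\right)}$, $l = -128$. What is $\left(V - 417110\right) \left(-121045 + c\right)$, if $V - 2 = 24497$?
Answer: $\frac{685765526675461}{14430} \approx 4.7524 \cdot 10^{10}$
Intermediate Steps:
$V = 24499$ ($V = 2 + 24497 = 24499$)
$c = - \frac{1}{14430}$ ($c = \frac{1}{\left(193 - 128\right) \left(-222\right)} = \frac{1}{65 \left(-222\right)} = \frac{1}{-14430} = - \frac{1}{14430} \approx -6.93 \cdot 10^{-5}$)
$\left(V - 417110\right) \left(-121045 + c\right) = \left(24499 - 417110\right) \left(-121045 - \frac{1}{14430}\right) = \left(-392611\right) \left(- \frac{1746679351}{14430}\right) = \frac{685765526675461}{14430}$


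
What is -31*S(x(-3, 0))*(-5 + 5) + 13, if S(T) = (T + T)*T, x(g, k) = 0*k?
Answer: 13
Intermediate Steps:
x(g, k) = 0
S(T) = 2*T² (S(T) = (2*T)*T = 2*T²)
-31*S(x(-3, 0))*(-5 + 5) + 13 = -31*2*0²*(-5 + 5) + 13 = -31*2*0*0 + 13 = -0*0 + 13 = -31*0 + 13 = 0 + 13 = 13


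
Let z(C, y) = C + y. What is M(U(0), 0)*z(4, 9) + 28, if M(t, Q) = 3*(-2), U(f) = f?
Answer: -50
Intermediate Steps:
M(t, Q) = -6
M(U(0), 0)*z(4, 9) + 28 = -6*(4 + 9) + 28 = -6*13 + 28 = -78 + 28 = -50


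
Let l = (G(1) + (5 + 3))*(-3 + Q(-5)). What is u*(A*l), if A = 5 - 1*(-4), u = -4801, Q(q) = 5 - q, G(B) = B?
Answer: -2722167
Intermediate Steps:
A = 9 (A = 5 + 4 = 9)
l = 63 (l = (1 + (5 + 3))*(-3 + (5 - 1*(-5))) = (1 + 8)*(-3 + (5 + 5)) = 9*(-3 + 10) = 9*7 = 63)
u*(A*l) = -43209*63 = -4801*567 = -2722167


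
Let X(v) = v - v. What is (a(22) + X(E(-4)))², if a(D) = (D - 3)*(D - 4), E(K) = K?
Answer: 116964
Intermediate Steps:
a(D) = (-4 + D)*(-3 + D) (a(D) = (-3 + D)*(-4 + D) = (-4 + D)*(-3 + D))
X(v) = 0
(a(22) + X(E(-4)))² = ((12 + 22² - 7*22) + 0)² = ((12 + 484 - 154) + 0)² = (342 + 0)² = 342² = 116964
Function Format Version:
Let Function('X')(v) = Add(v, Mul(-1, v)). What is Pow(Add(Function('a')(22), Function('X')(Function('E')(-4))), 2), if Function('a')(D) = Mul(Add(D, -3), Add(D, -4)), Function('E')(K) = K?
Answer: 116964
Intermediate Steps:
Function('a')(D) = Mul(Add(-4, D), Add(-3, D)) (Function('a')(D) = Mul(Add(-3, D), Add(-4, D)) = Mul(Add(-4, D), Add(-3, D)))
Function('X')(v) = 0
Pow(Add(Function('a')(22), Function('X')(Function('E')(-4))), 2) = Pow(Add(Add(12, Pow(22, 2), Mul(-7, 22)), 0), 2) = Pow(Add(Add(12, 484, -154), 0), 2) = Pow(Add(342, 0), 2) = Pow(342, 2) = 116964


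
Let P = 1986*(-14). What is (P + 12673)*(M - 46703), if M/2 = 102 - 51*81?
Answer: 828588691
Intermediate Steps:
P = -27804
M = -8058 (M = 2*(102 - 51*81) = 2*(102 - 4131) = 2*(-4029) = -8058)
(P + 12673)*(M - 46703) = (-27804 + 12673)*(-8058 - 46703) = -15131*(-54761) = 828588691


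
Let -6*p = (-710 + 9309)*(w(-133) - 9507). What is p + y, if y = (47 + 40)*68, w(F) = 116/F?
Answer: 10878560621/798 ≈ 1.3632e+7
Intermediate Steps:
y = 5916 (y = 87*68 = 5916)
p = 10873839653/798 (p = -(-710 + 9309)*(116/(-133) - 9507)/6 = -8599*(116*(-1/133) - 9507)/6 = -8599*(-116/133 - 9507)/6 = -8599*(-1264547)/(6*133) = -1/6*(-10873839653/133) = 10873839653/798 ≈ 1.3626e+7)
p + y = 10873839653/798 + 5916 = 10878560621/798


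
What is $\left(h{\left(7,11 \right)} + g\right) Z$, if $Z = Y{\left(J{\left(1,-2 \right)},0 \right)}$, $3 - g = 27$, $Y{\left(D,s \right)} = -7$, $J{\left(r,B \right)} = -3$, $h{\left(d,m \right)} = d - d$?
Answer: $168$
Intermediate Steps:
$h{\left(d,m \right)} = 0$
$g = -24$ ($g = 3 - 27 = -24$)
$Z = -7$
$\left(h{\left(7,11 \right)} + g\right) Z = \left(0 - 24\right) \left(-7\right) = \left(-24\right) \left(-7\right) = 168$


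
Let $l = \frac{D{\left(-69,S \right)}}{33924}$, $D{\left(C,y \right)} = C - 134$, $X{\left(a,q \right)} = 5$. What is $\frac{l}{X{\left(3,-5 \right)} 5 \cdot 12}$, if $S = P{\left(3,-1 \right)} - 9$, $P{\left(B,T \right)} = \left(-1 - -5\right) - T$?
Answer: $- \frac{203}{10177200} \approx -1.9947 \cdot 10^{-5}$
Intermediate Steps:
$P{\left(B,T \right)} = 4 - T$ ($P{\left(B,T \right)} = \left(-1 + 5\right) - T = 4 - T$)
$S = -4$ ($S = \left(4 - -1\right) - 9 = \left(4 + 1\right) - 9 = 5 - 9 = -4$)
$D{\left(C,y \right)} = -134 + C$ ($D{\left(C,y \right)} = C - 134 = -134 + C$)
$l = - \frac{203}{33924}$ ($l = \frac{-134 - 69}{33924} = \left(-203\right) \frac{1}{33924} = - \frac{203}{33924} \approx -0.005984$)
$\frac{l}{X{\left(3,-5 \right)} 5 \cdot 12} = - \frac{203}{33924 \cdot 5 \cdot 5 \cdot 12} = - \frac{203}{33924 \cdot 25 \cdot 12} = - \frac{203}{33924 \cdot 300} = \left(- \frac{203}{33924}\right) \frac{1}{300} = - \frac{203}{10177200}$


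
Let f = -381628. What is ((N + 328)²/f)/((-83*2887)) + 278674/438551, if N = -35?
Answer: 25483683379762711/40103771140470388 ≈ 0.63544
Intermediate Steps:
((N + 328)²/f)/((-83*2887)) + 278674/438551 = ((-35 + 328)²/(-381628))/((-83*2887)) + 278674/438551 = (293²*(-1/381628))/(-239621) + 278674*(1/438551) = (85849*(-1/381628))*(-1/239621) + 278674/438551 = -85849/381628*(-1/239621) + 278674/438551 = 85849/91446082988 + 278674/438551 = 25483683379762711/40103771140470388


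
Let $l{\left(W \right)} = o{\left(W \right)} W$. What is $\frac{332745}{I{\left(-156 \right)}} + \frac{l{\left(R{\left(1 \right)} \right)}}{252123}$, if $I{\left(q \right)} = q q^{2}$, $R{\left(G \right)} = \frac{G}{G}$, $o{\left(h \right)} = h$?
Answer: $- \frac{9320985691}{106351532352} \approx -0.087643$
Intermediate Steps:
$R{\left(G \right)} = 1$
$l{\left(W \right)} = W^{2}$ ($l{\left(W \right)} = W W = W^{2}$)
$I{\left(q \right)} = q^{3}$
$\frac{332745}{I{\left(-156 \right)}} + \frac{l{\left(R{\left(1 \right)} \right)}}{252123} = \frac{332745}{\left(-156\right)^{3}} + \frac{1^{2}}{252123} = \frac{332745}{-3796416} + 1 \cdot \frac{1}{252123} = 332745 \left(- \frac{1}{3796416}\right) + \frac{1}{252123} = - \frac{110915}{1265472} + \frac{1}{252123} = - \frac{9320985691}{106351532352}$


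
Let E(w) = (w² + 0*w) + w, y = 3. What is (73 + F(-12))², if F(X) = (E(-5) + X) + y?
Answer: 7056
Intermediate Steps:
E(w) = w + w² (E(w) = (w² + 0) + w = w² + w = w + w²)
F(X) = 23 + X (F(X) = (-5*(1 - 5) + X) + 3 = (-5*(-4) + X) + 3 = (20 + X) + 3 = 23 + X)
(73 + F(-12))² = (73 + (23 - 12))² = (73 + 11)² = 84² = 7056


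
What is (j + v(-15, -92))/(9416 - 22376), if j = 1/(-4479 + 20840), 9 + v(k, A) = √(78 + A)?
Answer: 9203/13252410 - I*√14/12960 ≈ 0.00069444 - 0.00028871*I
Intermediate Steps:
v(k, A) = -9 + √(78 + A)
j = 1/16361 ≈ 6.1121e-5
(j + v(-15, -92))/(9416 - 22376) = (1/16361 + (-9 + √(78 - 92)))/(9416 - 22376) = (1/16361 + (-9 + √(-14)))/(-12960) = (1/16361 + (-9 + I*√14))*(-1/12960) = (-147248/16361 + I*√14)*(-1/12960) = 9203/13252410 - I*√14/12960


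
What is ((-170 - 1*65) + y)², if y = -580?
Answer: 664225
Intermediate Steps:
((-170 - 1*65) + y)² = ((-170 - 1*65) - 580)² = ((-170 - 65) - 580)² = (-235 - 580)² = (-815)² = 664225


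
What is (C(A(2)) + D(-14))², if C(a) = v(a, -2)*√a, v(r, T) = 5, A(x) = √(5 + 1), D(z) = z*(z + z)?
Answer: (392 + 5*6^(¼))² ≈ 1.5986e+5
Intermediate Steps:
D(z) = 2*z² (D(z) = z*(2*z) = 2*z²)
A(x) = √6
C(a) = 5*√a
(C(A(2)) + D(-14))² = (5*√(√6) + 2*(-14)²)² = (5*6^(¼) + 2*196)² = (5*6^(¼) + 392)² = (392 + 5*6^(¼))²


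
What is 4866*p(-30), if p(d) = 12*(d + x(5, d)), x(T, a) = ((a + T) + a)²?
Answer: 174884040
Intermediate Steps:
x(T, a) = (T + 2*a)² (x(T, a) = ((T + a) + a)² = (T + 2*a)²)
p(d) = 12*d + 12*(5 + 2*d)² (p(d) = 12*(d + (5 + 2*d)²) = 12*d + 12*(5 + 2*d)²)
4866*p(-30) = 4866*(12*(-30) + 12*(5 + 2*(-30))²) = 4866*(-360 + 12*(5 - 60)²) = 4866*(-360 + 12*(-55)²) = 4866*(-360 + 12*3025) = 4866*(-360 + 36300) = 4866*35940 = 174884040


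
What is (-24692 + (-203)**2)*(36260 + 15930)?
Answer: 862022230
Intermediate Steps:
(-24692 + (-203)**2)*(36260 + 15930) = (-24692 + 41209)*52190 = 16517*52190 = 862022230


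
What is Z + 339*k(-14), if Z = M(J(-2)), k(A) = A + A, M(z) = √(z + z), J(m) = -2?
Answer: -9492 + 2*I ≈ -9492.0 + 2.0*I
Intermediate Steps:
M(z) = √2*√z (M(z) = √(2*z) = √2*√z)
k(A) = 2*A
Z = 2*I (Z = √2*√(-2) = √2*(I*√2) = 2*I ≈ 2.0*I)
Z + 339*k(-14) = 2*I + 339*(2*(-14)) = 2*I + 339*(-28) = 2*I - 9492 = -9492 + 2*I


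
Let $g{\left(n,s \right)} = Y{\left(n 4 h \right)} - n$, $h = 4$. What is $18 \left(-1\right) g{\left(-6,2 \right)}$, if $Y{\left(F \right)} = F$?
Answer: $1620$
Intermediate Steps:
$g{\left(n,s \right)} = 15 n$ ($g{\left(n,s \right)} = n 4 \cdot 4 - n = 4 n 4 - n = 16 n - n = 15 n$)
$18 \left(-1\right) g{\left(-6,2 \right)} = 18 \left(-1\right) 15 \left(-6\right) = \left(-18\right) \left(-90\right) = 1620$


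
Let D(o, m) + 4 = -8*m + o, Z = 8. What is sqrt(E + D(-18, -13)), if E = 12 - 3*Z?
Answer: sqrt(70) ≈ 8.3666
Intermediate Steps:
D(o, m) = -4 + o - 8*m (D(o, m) = -4 + (-8*m + o) = -4 + (o - 8*m) = -4 + o - 8*m)
E = -12 (E = 12 - 3*8 = 12 - 24 = -12)
sqrt(E + D(-18, -13)) = sqrt(-12 + (-4 - 18 - 8*(-13))) = sqrt(-12 + (-4 - 18 + 104)) = sqrt(-12 + 82) = sqrt(70)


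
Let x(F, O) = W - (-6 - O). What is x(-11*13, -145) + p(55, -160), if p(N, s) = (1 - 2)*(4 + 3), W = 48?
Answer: -98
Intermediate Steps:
p(N, s) = -7 (p(N, s) = -1*7 = -7)
x(F, O) = 54 + O (x(F, O) = 48 - (-6 - O) = 48 + (6 + O) = 54 + O)
x(-11*13, -145) + p(55, -160) = (54 - 145) - 7 = -91 - 7 = -98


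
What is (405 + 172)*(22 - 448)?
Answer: -245802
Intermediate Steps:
(405 + 172)*(22 - 448) = 577*(-426) = -245802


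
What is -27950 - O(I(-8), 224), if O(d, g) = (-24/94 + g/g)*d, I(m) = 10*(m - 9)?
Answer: -1307700/47 ≈ -27823.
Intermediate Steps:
I(m) = -90 + 10*m (I(m) = 10*(-9 + m) = -90 + 10*m)
O(d, g) = 35*d/47 (O(d, g) = (-24*1/94 + 1)*d = (-12/47 + 1)*d = 35*d/47)
-27950 - O(I(-8), 224) = -27950 - 35*(-90 + 10*(-8))/47 = -27950 - 35*(-90 - 80)/47 = -27950 - 35*(-170)/47 = -27950 - 1*(-5950/47) = -27950 + 5950/47 = -1307700/47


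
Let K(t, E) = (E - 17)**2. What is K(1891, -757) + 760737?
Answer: 1359813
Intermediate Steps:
K(t, E) = (-17 + E)**2
K(1891, -757) + 760737 = (-17 - 757)**2 + 760737 = (-774)**2 + 760737 = 599076 + 760737 = 1359813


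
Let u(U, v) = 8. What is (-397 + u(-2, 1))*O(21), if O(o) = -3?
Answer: 1167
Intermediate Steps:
(-397 + u(-2, 1))*O(21) = (-397 + 8)*(-3) = -389*(-3) = 1167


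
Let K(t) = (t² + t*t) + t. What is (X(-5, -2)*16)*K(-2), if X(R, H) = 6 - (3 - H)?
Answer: 96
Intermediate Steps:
K(t) = t + 2*t² (K(t) = (t² + t²) + t = 2*t² + t = t + 2*t²)
X(R, H) = 3 + H (X(R, H) = 6 + (-3 + H) = 3 + H)
(X(-5, -2)*16)*K(-2) = ((3 - 2)*16)*(-2*(1 + 2*(-2))) = (1*16)*(-2*(1 - 4)) = 16*(-2*(-3)) = 16*6 = 96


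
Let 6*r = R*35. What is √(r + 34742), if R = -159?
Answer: √135258/2 ≈ 183.89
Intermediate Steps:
r = -1855/2 (r = (-159*35)/6 = (⅙)*(-5565) = -1855/2 ≈ -927.50)
√(r + 34742) = √(-1855/2 + 34742) = √(67629/2) = √135258/2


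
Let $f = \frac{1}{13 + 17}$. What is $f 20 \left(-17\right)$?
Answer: $- \frac{34}{3} \approx -11.333$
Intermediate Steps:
$f = \frac{1}{30} \approx 0.033333$
$f 20 \left(-17\right) = \frac{1}{30} \cdot 20 \left(-17\right) = \frac{2}{3} \left(-17\right) = - \frac{34}{3}$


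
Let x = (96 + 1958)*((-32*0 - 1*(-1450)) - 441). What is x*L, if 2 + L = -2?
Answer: -8289944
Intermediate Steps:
L = -4 (L = -2 - 2 = -4)
x = 2072486 (x = 2054*((0 + 1450) - 441) = 2054*(1450 - 441) = 2054*1009 = 2072486)
x*L = 2072486*(-4) = -8289944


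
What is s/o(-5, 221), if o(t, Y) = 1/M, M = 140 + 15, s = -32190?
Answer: -4989450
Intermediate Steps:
M = 155
o(t, Y) = 1/155
s/o(-5, 221) = -32190/1/155 = -32190*155 = -4989450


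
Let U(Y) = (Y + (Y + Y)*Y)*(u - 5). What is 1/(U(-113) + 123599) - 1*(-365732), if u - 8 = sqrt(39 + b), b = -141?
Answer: (-73100317769*I + 9298736100*sqrt(102))/(-199874*I + 25425*sqrt(102)) ≈ 3.6573e+5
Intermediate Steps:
u = 8 + I*sqrt(102) (u = 8 + sqrt(39 - 141) = 8 + sqrt(-102) = 8 + I*sqrt(102) ≈ 8.0 + 10.1*I)
U(Y) = (3 + I*sqrt(102))*(Y + 2*Y**2) (U(Y) = (Y + (Y + Y)*Y)*((8 + I*sqrt(102)) - 5) = (Y + (2*Y)*Y)*(3 + I*sqrt(102)) = (Y + 2*Y**2)*(3 + I*sqrt(102)) = (3 + I*sqrt(102))*(Y + 2*Y**2))
1/(U(-113) + 123599) - 1*(-365732) = 1/(-113*(3 + 6*(-113) + I*sqrt(102) + 2*I*(-113)*sqrt(102)) + 123599) - 1*(-365732) = 1/(-113*(3 - 678 + I*sqrt(102) - 226*I*sqrt(102)) + 123599) + 365732 = 1/(-113*(-675 - 225*I*sqrt(102)) + 123599) + 365732 = 1/((76275 + 25425*I*sqrt(102)) + 123599) + 365732 = 1/(199874 + 25425*I*sqrt(102)) + 365732 = 365732 + 1/(199874 + 25425*I*sqrt(102))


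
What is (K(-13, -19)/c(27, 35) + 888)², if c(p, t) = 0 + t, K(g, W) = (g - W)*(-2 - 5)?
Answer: 19660356/25 ≈ 7.8641e+5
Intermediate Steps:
K(g, W) = -7*g + 7*W (K(g, W) = (g - W)*(-7) = -7*g + 7*W)
c(p, t) = t
(K(-13, -19)/c(27, 35) + 888)² = ((-7*(-13) + 7*(-19))/35 + 888)² = ((91 - 133)*(1/35) + 888)² = (-42*1/35 + 888)² = (-6/5 + 888)² = (4434/5)² = 19660356/25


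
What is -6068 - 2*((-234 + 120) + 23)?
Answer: -5886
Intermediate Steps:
-6068 - 2*((-234 + 120) + 23) = -6068 - 2*(-114 + 23) = -6068 - 2*(-91) = -6068 - 1*(-182) = -6068 + 182 = -5886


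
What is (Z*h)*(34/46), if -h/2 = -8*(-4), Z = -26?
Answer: 28288/23 ≈ 1229.9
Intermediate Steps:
h = -64 (h = -(-16)*(-4) = -2*32 = -64)
(Z*h)*(34/46) = (-26*(-64))*(34/46) = 1664*(34*(1/46)) = 1664*(17/23) = 28288/23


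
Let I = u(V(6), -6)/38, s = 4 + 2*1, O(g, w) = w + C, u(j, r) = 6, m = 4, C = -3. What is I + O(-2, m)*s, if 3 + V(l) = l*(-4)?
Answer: 117/19 ≈ 6.1579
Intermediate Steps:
V(l) = -3 - 4*l (V(l) = -3 + l*(-4) = -3 - 4*l)
O(g, w) = -3 + w (O(g, w) = w - 3 = -3 + w)
s = 6 (s = 4 + 2 = 6)
I = 3/19 (I = 6/38 = 6*(1/38) = 3/19 ≈ 0.15789)
I + O(-2, m)*s = 3/19 + (-3 + 4)*6 = 3/19 + 1*6 = 3/19 + 6 = 117/19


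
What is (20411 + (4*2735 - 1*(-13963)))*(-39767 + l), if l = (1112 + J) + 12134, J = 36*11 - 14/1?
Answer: -1184462646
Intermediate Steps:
J = 382 (J = 396 - 14*1 = 396 - 14 = 382)
l = 13628 (l = (1112 + 382) + 12134 = 1494 + 12134 = 13628)
(20411 + (4*2735 - 1*(-13963)))*(-39767 + l) = (20411 + (4*2735 - 1*(-13963)))*(-39767 + 13628) = (20411 + (10940 + 13963))*(-26139) = (20411 + 24903)*(-26139) = 45314*(-26139) = -1184462646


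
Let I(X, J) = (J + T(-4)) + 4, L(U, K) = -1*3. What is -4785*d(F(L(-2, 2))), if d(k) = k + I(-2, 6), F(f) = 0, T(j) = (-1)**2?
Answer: -52635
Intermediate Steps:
L(U, K) = -3
T(j) = 1
I(X, J) = 5 + J (I(X, J) = (J + 1) + 4 = (1 + J) + 4 = 5 + J)
d(k) = 11 + k (d(k) = k + (5 + 6) = k + 11 = 11 + k)
-4785*d(F(L(-2, 2))) = -4785*(11 + 0) = -4785*11 = -52635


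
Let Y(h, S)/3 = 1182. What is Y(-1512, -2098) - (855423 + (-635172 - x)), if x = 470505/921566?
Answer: -199707489525/921566 ≈ -2.1670e+5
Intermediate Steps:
Y(h, S) = 3546 (Y(h, S) = 3*1182 = 3546)
x = 470505/921566 (x = 470505*(1/921566) = 470505/921566 ≈ 0.51055)
Y(-1512, -2098) - (855423 + (-635172 - x)) = 3546 - (855423 + (-635172 - 1*470505/921566)) = 3546 - (855423 + (-635172 - 470505/921566)) = 3546 - (855423 - 585353389857/921566) = 3546 - 1*202975362561/921566 = 3546 - 202975362561/921566 = -199707489525/921566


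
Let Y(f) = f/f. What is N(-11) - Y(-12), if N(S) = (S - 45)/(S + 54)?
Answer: -99/43 ≈ -2.3023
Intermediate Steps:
N(S) = (-45 + S)/(54 + S)
Y(f) = 1
N(-11) - Y(-12) = (-45 - 11)/(54 - 11) - 1*1 = -56/43 - 1 = -99/43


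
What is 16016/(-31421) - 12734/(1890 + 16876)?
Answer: -26948895/22678711 ≈ -1.1883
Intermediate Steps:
16016/(-31421) - 12734/(1890 + 16876) = 16016*(-1/31421) - 12734/18766 = -1232/2417 - 12734*1/18766 = -1232/2417 - 6367/9383 = -26948895/22678711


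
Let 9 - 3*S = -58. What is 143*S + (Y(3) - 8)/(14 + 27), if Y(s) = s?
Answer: 392806/123 ≈ 3193.5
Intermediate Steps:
S = 67/3 (S = 3 - ⅓*(-58) = 3 + 58/3 = 67/3 ≈ 22.333)
143*S + (Y(3) - 8)/(14 + 27) = 143*(67/3) + (3 - 8)/(14 + 27) = 9581/3 - 5/41 = 392806/123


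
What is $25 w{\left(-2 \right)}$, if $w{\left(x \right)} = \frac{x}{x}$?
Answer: $25$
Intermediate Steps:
$w{\left(x \right)} = 1$
$25 w{\left(-2 \right)} = 25 \cdot 1 = 25$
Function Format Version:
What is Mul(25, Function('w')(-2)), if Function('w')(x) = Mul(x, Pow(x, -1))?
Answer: 25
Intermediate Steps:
Function('w')(x) = 1
Mul(25, Function('w')(-2)) = Mul(25, 1) = 25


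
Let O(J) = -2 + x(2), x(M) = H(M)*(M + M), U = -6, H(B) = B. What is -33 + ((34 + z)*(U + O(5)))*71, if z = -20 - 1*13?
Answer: -33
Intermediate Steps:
z = -33 (z = -20 - 13 = -33)
x(M) = 2*M**2 (x(M) = M*(M + M) = M*(2*M) = 2*M**2)
O(J) = 6 (O(J) = -2 + 2*2**2 = -2 + 2*4 = -2 + 8 = 6)
-33 + ((34 + z)*(U + O(5)))*71 = -33 + ((34 - 33)*(-6 + 6))*71 = -33 + (1*0)*71 = -33 + 0*71 = -33 + 0 = -33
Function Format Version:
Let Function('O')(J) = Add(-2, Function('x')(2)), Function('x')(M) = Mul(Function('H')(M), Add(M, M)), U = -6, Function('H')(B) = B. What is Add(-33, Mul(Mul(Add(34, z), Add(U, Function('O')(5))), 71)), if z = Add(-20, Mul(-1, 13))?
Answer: -33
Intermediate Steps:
z = -33 (z = Add(-20, -13) = -33)
Function('x')(M) = Mul(2, Pow(M, 2)) (Function('x')(M) = Mul(M, Add(M, M)) = Mul(M, Mul(2, M)) = Mul(2, Pow(M, 2)))
Function('O')(J) = 6 (Function('O')(J) = Add(-2, Mul(2, Pow(2, 2))) = Add(-2, Mul(2, 4)) = Add(-2, 8) = 6)
Add(-33, Mul(Mul(Add(34, z), Add(U, Function('O')(5))), 71)) = Add(-33, Mul(Mul(Add(34, -33), Add(-6, 6)), 71)) = Add(-33, Mul(Mul(1, 0), 71)) = Add(-33, Mul(0, 71)) = Add(-33, 0) = -33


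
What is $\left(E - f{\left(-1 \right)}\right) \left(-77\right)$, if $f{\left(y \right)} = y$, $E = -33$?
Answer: $2464$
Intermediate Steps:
$\left(E - f{\left(-1 \right)}\right) \left(-77\right) = \left(-33 - -1\right) \left(-77\right) = \left(-33 + 1\right) \left(-77\right) = \left(-32\right) \left(-77\right) = 2464$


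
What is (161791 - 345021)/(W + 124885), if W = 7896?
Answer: -183230/132781 ≈ -1.3799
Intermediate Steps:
(161791 - 345021)/(W + 124885) = (161791 - 345021)/(7896 + 124885) = -183230/132781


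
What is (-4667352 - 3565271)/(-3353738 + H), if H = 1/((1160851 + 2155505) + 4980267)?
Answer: 68302969332129/27824699826773 ≈ 2.4548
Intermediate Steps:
H = 1/8296623 (H = 1/(3316356 + 4980267) = 1/8296623 ≈ 1.2053e-7)
(-4667352 - 3565271)/(-3353738 + H) = (-4667352 - 3565271)/(-3353738 + 1/8296623) = -8232623/(-27824699826773/8296623) = -8232623*(-8296623/27824699826773) = 68302969332129/27824699826773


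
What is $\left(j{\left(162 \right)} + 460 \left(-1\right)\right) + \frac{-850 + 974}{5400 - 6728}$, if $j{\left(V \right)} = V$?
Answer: $- \frac{98967}{332} \approx -298.09$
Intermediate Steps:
$\left(j{\left(162 \right)} + 460 \left(-1\right)\right) + \frac{-850 + 974}{5400 - 6728} = \left(162 + 460 \left(-1\right)\right) + \frac{-850 + 974}{5400 - 6728} = \left(162 - 460\right) + \frac{124}{-1328} = -298 + 124 \left(- \frac{1}{1328}\right) = -298 - \frac{31}{332} = - \frac{98967}{332}$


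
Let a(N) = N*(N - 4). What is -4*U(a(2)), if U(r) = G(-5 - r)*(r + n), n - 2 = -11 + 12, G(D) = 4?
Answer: 16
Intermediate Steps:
a(N) = N*(-4 + N)
n = 3 (n = 2 + (-11 + 12) = 2 + 1 = 3)
U(r) = 12 + 4*r (U(r) = 4*(r + 3) = 4*(3 + r) = 12 + 4*r)
-4*U(a(2)) = -4*(12 + 4*(2*(-4 + 2))) = -4*(12 + 4*(2*(-2))) = -4*(12 + 4*(-4)) = -4*(12 - 16) = -4*(-4) = 16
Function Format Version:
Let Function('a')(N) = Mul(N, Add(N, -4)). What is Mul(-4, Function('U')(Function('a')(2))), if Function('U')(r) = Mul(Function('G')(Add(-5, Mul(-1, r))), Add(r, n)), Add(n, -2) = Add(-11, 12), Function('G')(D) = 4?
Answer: 16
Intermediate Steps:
Function('a')(N) = Mul(N, Add(-4, N))
n = 3 (n = Add(2, Add(-11, 12)) = Add(2, 1) = 3)
Function('U')(r) = Add(12, Mul(4, r)) (Function('U')(r) = Mul(4, Add(r, 3)) = Mul(4, Add(3, r)) = Add(12, Mul(4, r)))
Mul(-4, Function('U')(Function('a')(2))) = Mul(-4, Add(12, Mul(4, Mul(2, Add(-4, 2))))) = Mul(-4, Add(12, Mul(4, Mul(2, -2)))) = Mul(-4, Add(12, Mul(4, -4))) = Mul(-4, Add(12, -16)) = Mul(-4, -4) = 16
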